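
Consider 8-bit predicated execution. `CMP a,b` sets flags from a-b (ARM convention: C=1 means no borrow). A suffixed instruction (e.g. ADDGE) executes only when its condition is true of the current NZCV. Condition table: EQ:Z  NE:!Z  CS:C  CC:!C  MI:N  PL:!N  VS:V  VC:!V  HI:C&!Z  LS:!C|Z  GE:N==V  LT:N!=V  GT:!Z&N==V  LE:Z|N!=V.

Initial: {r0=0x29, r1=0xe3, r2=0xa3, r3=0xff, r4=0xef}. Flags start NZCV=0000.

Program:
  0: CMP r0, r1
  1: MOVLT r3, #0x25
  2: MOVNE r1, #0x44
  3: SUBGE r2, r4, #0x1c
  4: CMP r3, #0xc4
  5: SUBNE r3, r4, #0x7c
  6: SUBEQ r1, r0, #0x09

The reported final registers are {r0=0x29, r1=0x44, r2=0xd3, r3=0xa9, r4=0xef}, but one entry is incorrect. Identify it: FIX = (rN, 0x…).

FIX = (r3, 0x73)

[0] flags=0000 → (cmp)
[1] flags=0000 LT?F → skip
[2] flags=0000 NE?T → r1=0x44
[3] flags=0000 GE?T → r2=0xd3
[4] flags=0010 → (cmp)
[5] flags=0010 NE?T → r3=0x73
[6] flags=0010 EQ?F → skip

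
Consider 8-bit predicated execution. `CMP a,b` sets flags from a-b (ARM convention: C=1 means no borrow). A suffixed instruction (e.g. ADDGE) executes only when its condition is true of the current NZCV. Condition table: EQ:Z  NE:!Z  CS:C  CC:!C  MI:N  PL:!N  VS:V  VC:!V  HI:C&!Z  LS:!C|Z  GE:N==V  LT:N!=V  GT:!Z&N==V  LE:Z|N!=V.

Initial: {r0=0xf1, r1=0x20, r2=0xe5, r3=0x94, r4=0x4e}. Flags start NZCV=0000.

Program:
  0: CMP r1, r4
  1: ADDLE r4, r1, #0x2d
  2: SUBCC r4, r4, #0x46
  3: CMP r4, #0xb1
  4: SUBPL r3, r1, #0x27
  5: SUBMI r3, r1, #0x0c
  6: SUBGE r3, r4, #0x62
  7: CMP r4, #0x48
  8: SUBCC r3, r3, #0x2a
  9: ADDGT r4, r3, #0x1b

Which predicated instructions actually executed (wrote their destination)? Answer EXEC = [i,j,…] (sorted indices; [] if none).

EXEC = [1,2,4,6,8]

[0] flags=1000 → (cmp)
[1] flags=1000 LE?T → r4=0x4d
[2] flags=1000 CC?T → r4=0x07
[3] flags=0000 → (cmp)
[4] flags=0000 PL?T → r3=0xf9
[5] flags=0000 MI?F → skip
[6] flags=0000 GE?T → r3=0xa5
[7] flags=1000 → (cmp)
[8] flags=1000 CC?T → r3=0x7b
[9] flags=1000 GT?F → skip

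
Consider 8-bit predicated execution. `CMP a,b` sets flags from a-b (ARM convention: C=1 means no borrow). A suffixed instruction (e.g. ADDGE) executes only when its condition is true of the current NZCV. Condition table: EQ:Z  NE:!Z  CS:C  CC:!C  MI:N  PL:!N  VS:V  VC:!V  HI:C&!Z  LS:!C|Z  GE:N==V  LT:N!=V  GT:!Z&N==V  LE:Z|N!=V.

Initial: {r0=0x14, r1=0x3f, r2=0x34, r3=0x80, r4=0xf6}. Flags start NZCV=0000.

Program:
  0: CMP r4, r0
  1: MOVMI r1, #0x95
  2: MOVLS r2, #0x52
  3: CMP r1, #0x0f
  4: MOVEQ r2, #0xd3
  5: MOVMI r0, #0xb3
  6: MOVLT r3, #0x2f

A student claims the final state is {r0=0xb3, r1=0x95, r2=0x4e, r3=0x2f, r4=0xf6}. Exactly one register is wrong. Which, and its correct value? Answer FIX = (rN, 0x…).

FIX = (r2, 0x34)

[0] flags=1010 → (cmp)
[1] flags=1010 MI?T → r1=0x95
[2] flags=1010 LS?F → skip
[3] flags=1010 → (cmp)
[4] flags=1010 EQ?F → skip
[5] flags=1010 MI?T → r0=0xb3
[6] flags=1010 LT?T → r3=0x2f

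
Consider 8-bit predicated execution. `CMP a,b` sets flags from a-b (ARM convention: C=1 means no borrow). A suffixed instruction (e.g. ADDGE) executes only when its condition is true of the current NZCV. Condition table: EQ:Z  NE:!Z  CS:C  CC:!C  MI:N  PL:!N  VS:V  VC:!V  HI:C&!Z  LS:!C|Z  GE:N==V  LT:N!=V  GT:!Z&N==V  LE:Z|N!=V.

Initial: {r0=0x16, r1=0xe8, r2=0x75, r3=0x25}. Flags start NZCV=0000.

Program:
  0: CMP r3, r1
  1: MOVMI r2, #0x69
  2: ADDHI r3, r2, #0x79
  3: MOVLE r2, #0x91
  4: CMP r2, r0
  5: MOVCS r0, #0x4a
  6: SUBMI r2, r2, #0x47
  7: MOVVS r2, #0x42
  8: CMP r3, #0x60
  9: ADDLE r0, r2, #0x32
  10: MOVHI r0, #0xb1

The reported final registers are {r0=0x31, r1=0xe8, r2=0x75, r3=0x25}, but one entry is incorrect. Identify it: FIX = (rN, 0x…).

FIX = (r0, 0xa7)

0: ✓ CMP  NZCV=0000
1: · MOVMI
2: · ADDHI
3: · MOVLE
4: ✓ CMP  NZCV=0010
5: ✓ MOVCS  r0←0x4a
6: · SUBMI
7: · MOVVS
8: ✓ CMP  NZCV=1000
9: ✓ ADDLE  r0←0xa7
10: · MOVHI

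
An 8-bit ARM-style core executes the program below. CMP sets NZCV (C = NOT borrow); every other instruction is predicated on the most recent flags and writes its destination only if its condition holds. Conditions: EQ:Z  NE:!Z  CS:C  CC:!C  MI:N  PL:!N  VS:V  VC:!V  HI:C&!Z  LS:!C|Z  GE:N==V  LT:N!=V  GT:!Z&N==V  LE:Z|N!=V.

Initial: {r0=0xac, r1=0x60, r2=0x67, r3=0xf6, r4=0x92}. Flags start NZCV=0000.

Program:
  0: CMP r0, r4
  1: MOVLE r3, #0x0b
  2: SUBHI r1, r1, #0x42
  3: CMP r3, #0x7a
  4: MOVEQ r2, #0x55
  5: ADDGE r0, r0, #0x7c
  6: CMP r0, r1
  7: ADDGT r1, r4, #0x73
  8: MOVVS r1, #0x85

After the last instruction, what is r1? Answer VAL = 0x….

0: ✓ CMP  NZCV=0010
1: · MOVLE
2: ✓ SUBHI  r1←0x1e
3: ✓ CMP  NZCV=0011
4: · MOVEQ
5: · ADDGE
6: ✓ CMP  NZCV=1010
7: · ADDGT
8: · MOVVS

VAL = 0x1e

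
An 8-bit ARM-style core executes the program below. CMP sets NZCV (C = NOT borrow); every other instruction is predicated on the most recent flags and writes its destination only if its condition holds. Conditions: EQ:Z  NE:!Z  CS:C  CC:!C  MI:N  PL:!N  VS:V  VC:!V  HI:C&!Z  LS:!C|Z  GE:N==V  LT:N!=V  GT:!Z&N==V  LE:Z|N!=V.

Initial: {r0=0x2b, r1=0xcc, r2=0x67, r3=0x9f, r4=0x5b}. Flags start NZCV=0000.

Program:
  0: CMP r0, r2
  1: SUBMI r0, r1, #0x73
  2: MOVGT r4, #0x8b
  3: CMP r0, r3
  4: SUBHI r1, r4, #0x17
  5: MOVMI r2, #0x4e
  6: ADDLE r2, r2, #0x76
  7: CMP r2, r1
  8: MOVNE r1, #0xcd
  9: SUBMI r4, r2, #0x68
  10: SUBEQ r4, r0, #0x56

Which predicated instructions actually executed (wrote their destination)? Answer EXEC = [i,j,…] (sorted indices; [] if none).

EXEC = [1,5,8,9]

[0] flags=1000 → (cmp)
[1] flags=1000 MI?T → r0=0x59
[2] flags=1000 GT?F → skip
[3] flags=1001 → (cmp)
[4] flags=1001 HI?F → skip
[5] flags=1001 MI?T → r2=0x4e
[6] flags=1001 LE?F → skip
[7] flags=1001 → (cmp)
[8] flags=1001 NE?T → r1=0xcd
[9] flags=1001 MI?T → r4=0xe6
[10] flags=1001 EQ?F → skip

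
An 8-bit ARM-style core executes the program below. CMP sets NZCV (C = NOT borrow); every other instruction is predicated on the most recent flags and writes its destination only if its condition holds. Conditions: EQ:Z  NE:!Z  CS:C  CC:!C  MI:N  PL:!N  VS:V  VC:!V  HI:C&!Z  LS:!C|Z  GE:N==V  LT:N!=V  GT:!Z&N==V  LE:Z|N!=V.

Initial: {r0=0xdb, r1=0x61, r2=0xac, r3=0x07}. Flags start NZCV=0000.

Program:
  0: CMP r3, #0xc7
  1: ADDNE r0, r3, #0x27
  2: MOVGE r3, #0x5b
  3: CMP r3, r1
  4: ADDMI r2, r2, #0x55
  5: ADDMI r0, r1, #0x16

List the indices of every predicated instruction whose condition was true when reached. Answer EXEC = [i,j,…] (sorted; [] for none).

EXEC = [1,2,4,5]

0: ✓ CMP  NZCV=0000
1: ✓ ADDNE  r0←0x2e
2: ✓ MOVGE  r3←0x5b
3: ✓ CMP  NZCV=1000
4: ✓ ADDMI  r2←0x01
5: ✓ ADDMI  r0←0x77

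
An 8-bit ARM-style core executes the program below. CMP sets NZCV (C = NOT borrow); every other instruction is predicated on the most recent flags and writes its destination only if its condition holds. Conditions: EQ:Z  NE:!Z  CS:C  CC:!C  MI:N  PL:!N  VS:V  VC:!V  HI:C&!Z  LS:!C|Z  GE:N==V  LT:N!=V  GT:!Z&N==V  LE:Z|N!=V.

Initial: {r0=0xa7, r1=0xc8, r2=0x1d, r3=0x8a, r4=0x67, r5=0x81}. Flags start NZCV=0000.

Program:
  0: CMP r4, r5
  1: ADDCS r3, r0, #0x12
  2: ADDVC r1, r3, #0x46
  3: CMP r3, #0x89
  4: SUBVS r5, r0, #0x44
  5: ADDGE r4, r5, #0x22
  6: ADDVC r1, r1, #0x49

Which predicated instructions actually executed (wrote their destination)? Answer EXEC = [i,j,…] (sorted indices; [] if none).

EXEC = [5,6]

[0] flags=1001 → (cmp)
[1] flags=1001 CS?F → skip
[2] flags=1001 VC?F → skip
[3] flags=0010 → (cmp)
[4] flags=0010 VS?F → skip
[5] flags=0010 GE?T → r4=0xa3
[6] flags=0010 VC?T → r1=0x11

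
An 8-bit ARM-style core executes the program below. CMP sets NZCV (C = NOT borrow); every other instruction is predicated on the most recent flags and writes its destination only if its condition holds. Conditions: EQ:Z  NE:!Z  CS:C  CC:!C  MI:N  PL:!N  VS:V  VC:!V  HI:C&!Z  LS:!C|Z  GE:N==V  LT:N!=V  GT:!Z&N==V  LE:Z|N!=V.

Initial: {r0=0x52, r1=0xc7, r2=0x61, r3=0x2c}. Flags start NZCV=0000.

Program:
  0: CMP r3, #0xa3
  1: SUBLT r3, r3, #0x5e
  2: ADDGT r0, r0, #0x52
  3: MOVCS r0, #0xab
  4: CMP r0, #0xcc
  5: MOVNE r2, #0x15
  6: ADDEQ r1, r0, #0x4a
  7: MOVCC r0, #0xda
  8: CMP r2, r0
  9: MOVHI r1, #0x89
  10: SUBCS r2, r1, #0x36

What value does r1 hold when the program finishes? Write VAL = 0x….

[0] flags=1001 → (cmp)
[1] flags=1001 LT?F → skip
[2] flags=1001 GT?T → r0=0xa4
[3] flags=1001 CS?F → skip
[4] flags=1000 → (cmp)
[5] flags=1000 NE?T → r2=0x15
[6] flags=1000 EQ?F → skip
[7] flags=1000 CC?T → r0=0xda
[8] flags=0000 → (cmp)
[9] flags=0000 HI?F → skip
[10] flags=0000 CS?F → skip

VAL = 0xc7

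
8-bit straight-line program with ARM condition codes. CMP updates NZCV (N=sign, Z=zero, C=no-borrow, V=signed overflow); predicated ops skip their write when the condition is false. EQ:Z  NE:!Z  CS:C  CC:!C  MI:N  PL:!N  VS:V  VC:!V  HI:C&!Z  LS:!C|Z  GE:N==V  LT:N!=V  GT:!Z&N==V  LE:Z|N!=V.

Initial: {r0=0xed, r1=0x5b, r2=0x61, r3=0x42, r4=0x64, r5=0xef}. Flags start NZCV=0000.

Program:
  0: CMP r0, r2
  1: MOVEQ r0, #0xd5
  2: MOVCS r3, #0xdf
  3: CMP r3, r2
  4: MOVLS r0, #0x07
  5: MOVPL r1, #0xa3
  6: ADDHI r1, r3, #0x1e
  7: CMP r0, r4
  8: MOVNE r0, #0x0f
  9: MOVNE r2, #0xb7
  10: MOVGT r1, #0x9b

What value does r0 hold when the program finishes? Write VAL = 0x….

VAL = 0x0f

0: ✓ CMP  NZCV=1010
1: · MOVEQ
2: ✓ MOVCS  r3←0xdf
3: ✓ CMP  NZCV=0011
4: · MOVLS
5: ✓ MOVPL  r1←0xa3
6: ✓ ADDHI  r1←0xfd
7: ✓ CMP  NZCV=1010
8: ✓ MOVNE  r0←0x0f
9: ✓ MOVNE  r2←0xb7
10: · MOVGT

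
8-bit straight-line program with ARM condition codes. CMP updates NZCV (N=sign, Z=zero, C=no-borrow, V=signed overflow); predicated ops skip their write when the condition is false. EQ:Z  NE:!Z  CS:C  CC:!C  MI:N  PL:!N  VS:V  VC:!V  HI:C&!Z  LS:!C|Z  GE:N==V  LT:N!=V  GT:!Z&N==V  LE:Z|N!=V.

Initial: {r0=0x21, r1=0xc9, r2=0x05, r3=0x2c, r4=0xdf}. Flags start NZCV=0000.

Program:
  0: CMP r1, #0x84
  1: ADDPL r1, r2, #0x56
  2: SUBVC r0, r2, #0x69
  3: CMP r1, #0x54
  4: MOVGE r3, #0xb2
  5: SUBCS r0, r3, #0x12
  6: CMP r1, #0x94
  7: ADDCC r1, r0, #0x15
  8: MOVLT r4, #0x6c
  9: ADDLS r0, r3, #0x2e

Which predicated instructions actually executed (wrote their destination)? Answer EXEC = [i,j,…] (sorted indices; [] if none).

0: ✓ CMP  NZCV=0010
1: ✓ ADDPL  r1←0x5b
2: ✓ SUBVC  r0←0x9c
3: ✓ CMP  NZCV=0010
4: ✓ MOVGE  r3←0xb2
5: ✓ SUBCS  r0←0xa0
6: ✓ CMP  NZCV=1001
7: ✓ ADDCC  r1←0xb5
8: · MOVLT
9: ✓ ADDLS  r0←0xe0

EXEC = [1,2,4,5,7,9]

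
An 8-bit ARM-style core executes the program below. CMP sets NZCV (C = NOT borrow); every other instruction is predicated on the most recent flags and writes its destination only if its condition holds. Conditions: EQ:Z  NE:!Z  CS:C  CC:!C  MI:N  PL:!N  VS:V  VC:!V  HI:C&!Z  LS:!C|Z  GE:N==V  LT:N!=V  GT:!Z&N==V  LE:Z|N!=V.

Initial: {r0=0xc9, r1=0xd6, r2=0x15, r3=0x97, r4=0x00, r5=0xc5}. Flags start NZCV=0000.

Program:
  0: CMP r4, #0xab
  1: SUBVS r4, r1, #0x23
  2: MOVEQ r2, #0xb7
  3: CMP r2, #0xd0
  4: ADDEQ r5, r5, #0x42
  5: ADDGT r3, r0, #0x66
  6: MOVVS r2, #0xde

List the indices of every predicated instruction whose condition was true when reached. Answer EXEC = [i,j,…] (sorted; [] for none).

0: ✓ CMP  NZCV=0000
1: · SUBVS
2: · MOVEQ
3: ✓ CMP  NZCV=0000
4: · ADDEQ
5: ✓ ADDGT  r3←0x2f
6: · MOVVS

EXEC = [5]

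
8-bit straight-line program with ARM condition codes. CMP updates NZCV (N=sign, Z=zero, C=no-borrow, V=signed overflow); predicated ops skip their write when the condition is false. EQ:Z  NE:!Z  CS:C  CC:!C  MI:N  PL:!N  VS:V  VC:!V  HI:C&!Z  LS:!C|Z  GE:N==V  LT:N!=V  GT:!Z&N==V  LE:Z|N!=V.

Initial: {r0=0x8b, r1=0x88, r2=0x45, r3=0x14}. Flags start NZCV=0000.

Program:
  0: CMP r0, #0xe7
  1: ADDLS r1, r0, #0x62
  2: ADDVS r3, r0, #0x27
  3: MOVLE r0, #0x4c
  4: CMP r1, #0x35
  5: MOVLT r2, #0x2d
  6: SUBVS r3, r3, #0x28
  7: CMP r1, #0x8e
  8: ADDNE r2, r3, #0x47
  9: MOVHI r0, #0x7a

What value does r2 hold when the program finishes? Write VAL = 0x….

[0] flags=1000 → (cmp)
[1] flags=1000 LS?T → r1=0xed
[2] flags=1000 VS?F → skip
[3] flags=1000 LE?T → r0=0x4c
[4] flags=1010 → (cmp)
[5] flags=1010 LT?T → r2=0x2d
[6] flags=1010 VS?F → skip
[7] flags=0010 → (cmp)
[8] flags=0010 NE?T → r2=0x5b
[9] flags=0010 HI?T → r0=0x7a

VAL = 0x5b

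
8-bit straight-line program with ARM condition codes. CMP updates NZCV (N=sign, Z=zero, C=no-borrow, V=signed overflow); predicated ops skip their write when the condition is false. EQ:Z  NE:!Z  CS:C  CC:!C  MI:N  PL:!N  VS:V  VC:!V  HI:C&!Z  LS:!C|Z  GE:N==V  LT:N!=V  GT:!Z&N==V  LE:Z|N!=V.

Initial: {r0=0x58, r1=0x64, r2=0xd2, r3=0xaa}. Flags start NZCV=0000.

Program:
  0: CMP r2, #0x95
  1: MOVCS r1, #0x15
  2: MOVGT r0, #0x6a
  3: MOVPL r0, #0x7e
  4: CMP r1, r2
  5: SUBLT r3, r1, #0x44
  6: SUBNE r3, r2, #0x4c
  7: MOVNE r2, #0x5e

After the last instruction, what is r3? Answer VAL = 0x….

[0] flags=0010 → (cmp)
[1] flags=0010 CS?T → r1=0x15
[2] flags=0010 GT?T → r0=0x6a
[3] flags=0010 PL?T → r0=0x7e
[4] flags=0000 → (cmp)
[5] flags=0000 LT?F → skip
[6] flags=0000 NE?T → r3=0x86
[7] flags=0000 NE?T → r2=0x5e

VAL = 0x86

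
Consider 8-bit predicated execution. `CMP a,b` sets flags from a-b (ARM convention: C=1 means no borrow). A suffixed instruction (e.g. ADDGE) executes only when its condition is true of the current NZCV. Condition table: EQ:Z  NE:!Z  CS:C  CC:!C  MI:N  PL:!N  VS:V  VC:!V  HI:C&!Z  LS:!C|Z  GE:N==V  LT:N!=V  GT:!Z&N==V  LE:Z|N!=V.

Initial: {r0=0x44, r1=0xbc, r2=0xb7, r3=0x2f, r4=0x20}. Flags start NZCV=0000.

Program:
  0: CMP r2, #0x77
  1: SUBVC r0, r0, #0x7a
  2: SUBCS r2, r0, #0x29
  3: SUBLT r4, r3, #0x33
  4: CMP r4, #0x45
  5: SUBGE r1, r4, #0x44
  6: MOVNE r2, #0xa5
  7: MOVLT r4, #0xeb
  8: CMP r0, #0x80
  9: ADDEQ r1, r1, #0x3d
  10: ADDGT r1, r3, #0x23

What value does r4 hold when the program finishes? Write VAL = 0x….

0: ✓ CMP  NZCV=0011
1: · SUBVC
2: ✓ SUBCS  r2←0x1b
3: ✓ SUBLT  r4←0xfc
4: ✓ CMP  NZCV=1010
5: · SUBGE
6: ✓ MOVNE  r2←0xa5
7: ✓ MOVLT  r4←0xeb
8: ✓ CMP  NZCV=1001
9: · ADDEQ
10: ✓ ADDGT  r1←0x52

VAL = 0xeb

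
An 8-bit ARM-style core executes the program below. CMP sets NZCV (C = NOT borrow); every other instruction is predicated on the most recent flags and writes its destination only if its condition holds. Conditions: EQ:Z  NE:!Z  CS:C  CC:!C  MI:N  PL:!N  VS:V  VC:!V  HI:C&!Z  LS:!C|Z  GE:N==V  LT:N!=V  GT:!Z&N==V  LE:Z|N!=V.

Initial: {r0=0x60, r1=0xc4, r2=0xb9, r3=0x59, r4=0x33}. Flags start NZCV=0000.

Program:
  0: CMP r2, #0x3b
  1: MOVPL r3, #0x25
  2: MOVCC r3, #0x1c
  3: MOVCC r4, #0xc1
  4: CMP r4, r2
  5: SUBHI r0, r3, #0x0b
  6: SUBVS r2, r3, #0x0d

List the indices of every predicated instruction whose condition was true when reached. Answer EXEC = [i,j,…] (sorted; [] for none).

EXEC = [1]

0: ✓ CMP  NZCV=0011
1: ✓ MOVPL  r3←0x25
2: · MOVCC
3: · MOVCC
4: ✓ CMP  NZCV=0000
5: · SUBHI
6: · SUBVS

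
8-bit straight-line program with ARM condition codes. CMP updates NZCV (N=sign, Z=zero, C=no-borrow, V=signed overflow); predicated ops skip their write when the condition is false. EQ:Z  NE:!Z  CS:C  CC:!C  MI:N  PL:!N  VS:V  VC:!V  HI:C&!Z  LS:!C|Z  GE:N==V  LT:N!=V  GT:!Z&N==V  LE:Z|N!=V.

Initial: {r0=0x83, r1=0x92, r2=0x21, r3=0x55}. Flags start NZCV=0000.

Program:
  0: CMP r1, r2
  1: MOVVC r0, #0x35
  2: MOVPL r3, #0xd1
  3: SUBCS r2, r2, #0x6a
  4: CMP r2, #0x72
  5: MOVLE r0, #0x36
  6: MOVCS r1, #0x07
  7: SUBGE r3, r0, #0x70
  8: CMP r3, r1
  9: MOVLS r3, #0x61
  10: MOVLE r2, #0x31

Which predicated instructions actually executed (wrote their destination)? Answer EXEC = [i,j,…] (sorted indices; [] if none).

[0] flags=0011 → (cmp)
[1] flags=0011 VC?F → skip
[2] flags=0011 PL?T → r3=0xd1
[3] flags=0011 CS?T → r2=0xb7
[4] flags=0011 → (cmp)
[5] flags=0011 LE?T → r0=0x36
[6] flags=0011 CS?T → r1=0x07
[7] flags=0011 GE?F → skip
[8] flags=1010 → (cmp)
[9] flags=1010 LS?F → skip
[10] flags=1010 LE?T → r2=0x31

EXEC = [2,3,5,6,10]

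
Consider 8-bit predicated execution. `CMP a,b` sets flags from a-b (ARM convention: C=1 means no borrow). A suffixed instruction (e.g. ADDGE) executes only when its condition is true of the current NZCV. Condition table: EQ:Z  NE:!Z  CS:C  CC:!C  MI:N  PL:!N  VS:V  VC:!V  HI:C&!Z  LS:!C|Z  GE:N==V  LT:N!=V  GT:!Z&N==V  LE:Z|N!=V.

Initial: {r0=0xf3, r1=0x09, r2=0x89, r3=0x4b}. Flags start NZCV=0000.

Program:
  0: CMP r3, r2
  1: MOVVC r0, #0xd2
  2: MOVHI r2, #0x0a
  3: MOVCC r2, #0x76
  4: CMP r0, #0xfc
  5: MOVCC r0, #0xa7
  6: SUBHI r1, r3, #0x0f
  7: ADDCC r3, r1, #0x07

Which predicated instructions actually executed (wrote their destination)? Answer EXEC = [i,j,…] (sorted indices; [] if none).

0: ✓ CMP  NZCV=1001
1: · MOVVC
2: · MOVHI
3: ✓ MOVCC  r2←0x76
4: ✓ CMP  NZCV=1000
5: ✓ MOVCC  r0←0xa7
6: · SUBHI
7: ✓ ADDCC  r3←0x10

EXEC = [3,5,7]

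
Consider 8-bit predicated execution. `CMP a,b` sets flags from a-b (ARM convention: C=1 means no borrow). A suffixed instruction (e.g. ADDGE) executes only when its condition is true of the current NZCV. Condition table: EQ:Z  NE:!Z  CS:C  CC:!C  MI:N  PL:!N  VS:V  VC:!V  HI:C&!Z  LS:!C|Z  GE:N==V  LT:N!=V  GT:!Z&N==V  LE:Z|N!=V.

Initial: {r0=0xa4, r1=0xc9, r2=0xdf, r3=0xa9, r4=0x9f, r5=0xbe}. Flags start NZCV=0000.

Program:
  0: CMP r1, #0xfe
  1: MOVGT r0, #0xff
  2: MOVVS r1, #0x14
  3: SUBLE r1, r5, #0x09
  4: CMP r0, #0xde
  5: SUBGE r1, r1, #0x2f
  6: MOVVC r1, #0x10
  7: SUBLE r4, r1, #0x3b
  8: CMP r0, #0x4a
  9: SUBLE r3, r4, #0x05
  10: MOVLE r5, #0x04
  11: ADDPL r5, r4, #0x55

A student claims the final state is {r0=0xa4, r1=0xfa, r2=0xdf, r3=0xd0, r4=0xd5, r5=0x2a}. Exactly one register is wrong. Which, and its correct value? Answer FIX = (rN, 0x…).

FIX = (r1, 0x10)

0: ✓ CMP  NZCV=1000
1: · MOVGT
2: · MOVVS
3: ✓ SUBLE  r1←0xb5
4: ✓ CMP  NZCV=1000
5: · SUBGE
6: ✓ MOVVC  r1←0x10
7: ✓ SUBLE  r4←0xd5
8: ✓ CMP  NZCV=0011
9: ✓ SUBLE  r3←0xd0
10: ✓ MOVLE  r5←0x04
11: ✓ ADDPL  r5←0x2a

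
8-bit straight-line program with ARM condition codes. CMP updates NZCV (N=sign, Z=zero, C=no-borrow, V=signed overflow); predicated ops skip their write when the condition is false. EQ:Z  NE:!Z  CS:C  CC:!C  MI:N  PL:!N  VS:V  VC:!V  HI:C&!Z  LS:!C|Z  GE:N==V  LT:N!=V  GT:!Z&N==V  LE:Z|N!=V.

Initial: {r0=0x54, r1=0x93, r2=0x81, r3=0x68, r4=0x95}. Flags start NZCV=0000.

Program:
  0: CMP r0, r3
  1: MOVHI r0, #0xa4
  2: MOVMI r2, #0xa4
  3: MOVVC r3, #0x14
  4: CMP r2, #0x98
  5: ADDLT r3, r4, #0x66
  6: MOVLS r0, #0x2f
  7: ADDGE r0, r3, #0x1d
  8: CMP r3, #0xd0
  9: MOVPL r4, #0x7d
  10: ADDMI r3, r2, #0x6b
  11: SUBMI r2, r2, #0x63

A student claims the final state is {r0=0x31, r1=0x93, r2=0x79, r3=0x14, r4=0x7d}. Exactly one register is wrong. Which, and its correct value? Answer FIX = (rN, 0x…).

FIX = (r2, 0xa4)

[0] flags=1000 → (cmp)
[1] flags=1000 HI?F → skip
[2] flags=1000 MI?T → r2=0xa4
[3] flags=1000 VC?T → r3=0x14
[4] flags=0010 → (cmp)
[5] flags=0010 LT?F → skip
[6] flags=0010 LS?F → skip
[7] flags=0010 GE?T → r0=0x31
[8] flags=0000 → (cmp)
[9] flags=0000 PL?T → r4=0x7d
[10] flags=0000 MI?F → skip
[11] flags=0000 MI?F → skip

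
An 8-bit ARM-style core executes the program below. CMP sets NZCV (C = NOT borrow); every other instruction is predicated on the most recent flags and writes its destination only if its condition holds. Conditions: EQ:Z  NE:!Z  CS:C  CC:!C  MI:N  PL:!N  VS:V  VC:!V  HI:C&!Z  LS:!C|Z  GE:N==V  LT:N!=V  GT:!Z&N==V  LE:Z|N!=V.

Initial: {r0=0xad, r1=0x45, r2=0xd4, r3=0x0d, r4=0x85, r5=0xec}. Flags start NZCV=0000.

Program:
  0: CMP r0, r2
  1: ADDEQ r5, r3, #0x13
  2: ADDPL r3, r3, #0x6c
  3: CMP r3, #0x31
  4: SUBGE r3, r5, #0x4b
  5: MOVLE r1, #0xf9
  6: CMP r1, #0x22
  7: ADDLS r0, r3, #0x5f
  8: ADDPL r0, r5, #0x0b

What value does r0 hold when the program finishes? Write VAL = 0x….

VAL = 0xad

[0] flags=1000 → (cmp)
[1] flags=1000 EQ?F → skip
[2] flags=1000 PL?F → skip
[3] flags=1000 → (cmp)
[4] flags=1000 GE?F → skip
[5] flags=1000 LE?T → r1=0xf9
[6] flags=1010 → (cmp)
[7] flags=1010 LS?F → skip
[8] flags=1010 PL?F → skip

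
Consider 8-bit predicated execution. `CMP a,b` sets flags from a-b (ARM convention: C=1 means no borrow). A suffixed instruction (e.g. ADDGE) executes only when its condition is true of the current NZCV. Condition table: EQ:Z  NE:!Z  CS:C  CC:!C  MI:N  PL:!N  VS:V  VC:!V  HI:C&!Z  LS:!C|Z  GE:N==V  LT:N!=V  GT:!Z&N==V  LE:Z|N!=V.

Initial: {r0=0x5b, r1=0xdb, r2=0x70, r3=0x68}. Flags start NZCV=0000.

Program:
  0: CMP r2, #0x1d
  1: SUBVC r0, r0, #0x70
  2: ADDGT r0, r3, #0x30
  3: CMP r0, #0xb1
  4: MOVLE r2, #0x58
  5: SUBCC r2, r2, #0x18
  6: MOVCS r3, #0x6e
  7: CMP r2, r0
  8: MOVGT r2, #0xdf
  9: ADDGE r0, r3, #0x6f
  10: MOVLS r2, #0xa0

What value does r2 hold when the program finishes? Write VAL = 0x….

0: ✓ CMP  NZCV=0010
1: ✓ SUBVC  r0←0xeb
2: ✓ ADDGT  r0←0x98
3: ✓ CMP  NZCV=1000
4: ✓ MOVLE  r2←0x58
5: ✓ SUBCC  r2←0x40
6: · MOVCS
7: ✓ CMP  NZCV=1001
8: ✓ MOVGT  r2←0xdf
9: ✓ ADDGE  r0←0xd7
10: ✓ MOVLS  r2←0xa0

VAL = 0xa0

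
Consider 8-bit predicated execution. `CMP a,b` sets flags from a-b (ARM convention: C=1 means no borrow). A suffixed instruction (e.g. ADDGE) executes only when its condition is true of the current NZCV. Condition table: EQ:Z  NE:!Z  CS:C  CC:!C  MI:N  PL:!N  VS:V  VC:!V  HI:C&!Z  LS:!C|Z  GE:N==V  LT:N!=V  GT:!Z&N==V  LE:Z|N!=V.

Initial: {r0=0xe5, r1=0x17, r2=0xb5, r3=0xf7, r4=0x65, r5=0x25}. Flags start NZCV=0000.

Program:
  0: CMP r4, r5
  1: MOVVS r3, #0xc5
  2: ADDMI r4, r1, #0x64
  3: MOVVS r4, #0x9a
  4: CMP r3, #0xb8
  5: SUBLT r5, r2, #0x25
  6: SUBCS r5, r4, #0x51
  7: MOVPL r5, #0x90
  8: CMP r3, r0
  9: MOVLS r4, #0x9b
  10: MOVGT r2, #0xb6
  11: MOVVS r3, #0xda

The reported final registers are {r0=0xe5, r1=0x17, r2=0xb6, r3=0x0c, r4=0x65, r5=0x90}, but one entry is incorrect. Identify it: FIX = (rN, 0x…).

[0] flags=0010 → (cmp)
[1] flags=0010 VS?F → skip
[2] flags=0010 MI?F → skip
[3] flags=0010 VS?F → skip
[4] flags=0010 → (cmp)
[5] flags=0010 LT?F → skip
[6] flags=0010 CS?T → r5=0x14
[7] flags=0010 PL?T → r5=0x90
[8] flags=0010 → (cmp)
[9] flags=0010 LS?F → skip
[10] flags=0010 GT?T → r2=0xb6
[11] flags=0010 VS?F → skip

FIX = (r3, 0xf7)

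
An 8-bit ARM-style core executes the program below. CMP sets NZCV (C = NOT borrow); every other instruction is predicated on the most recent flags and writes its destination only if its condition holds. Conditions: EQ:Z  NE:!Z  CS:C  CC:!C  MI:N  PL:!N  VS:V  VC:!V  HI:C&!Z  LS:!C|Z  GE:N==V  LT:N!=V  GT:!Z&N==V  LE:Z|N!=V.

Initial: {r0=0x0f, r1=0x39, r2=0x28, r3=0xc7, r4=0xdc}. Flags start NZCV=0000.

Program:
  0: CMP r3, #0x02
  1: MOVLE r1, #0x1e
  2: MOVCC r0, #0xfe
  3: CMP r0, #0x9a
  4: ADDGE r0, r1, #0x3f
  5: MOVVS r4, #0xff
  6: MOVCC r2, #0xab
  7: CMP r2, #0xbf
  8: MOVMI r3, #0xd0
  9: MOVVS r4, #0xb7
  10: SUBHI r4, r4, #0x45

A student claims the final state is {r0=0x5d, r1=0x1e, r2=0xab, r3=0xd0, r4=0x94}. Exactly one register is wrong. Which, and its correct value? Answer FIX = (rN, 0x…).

[0] flags=1010 → (cmp)
[1] flags=1010 LE?T → r1=0x1e
[2] flags=1010 CC?F → skip
[3] flags=0000 → (cmp)
[4] flags=0000 GE?T → r0=0x5d
[5] flags=0000 VS?F → skip
[6] flags=0000 CC?T → r2=0xab
[7] flags=1000 → (cmp)
[8] flags=1000 MI?T → r3=0xd0
[9] flags=1000 VS?F → skip
[10] flags=1000 HI?F → skip

FIX = (r4, 0xdc)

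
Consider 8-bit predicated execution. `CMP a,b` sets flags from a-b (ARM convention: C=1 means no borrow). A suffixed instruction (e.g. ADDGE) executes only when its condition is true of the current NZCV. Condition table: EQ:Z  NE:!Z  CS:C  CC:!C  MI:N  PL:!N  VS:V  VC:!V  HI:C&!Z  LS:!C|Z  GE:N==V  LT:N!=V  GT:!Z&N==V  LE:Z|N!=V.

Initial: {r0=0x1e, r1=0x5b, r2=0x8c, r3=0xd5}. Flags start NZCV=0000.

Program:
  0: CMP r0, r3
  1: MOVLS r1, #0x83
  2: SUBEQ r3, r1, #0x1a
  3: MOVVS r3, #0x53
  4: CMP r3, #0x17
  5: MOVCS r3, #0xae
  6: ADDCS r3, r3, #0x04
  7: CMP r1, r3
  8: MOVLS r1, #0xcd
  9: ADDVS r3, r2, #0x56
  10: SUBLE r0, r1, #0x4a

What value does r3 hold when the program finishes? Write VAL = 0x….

VAL = 0xb2

0: ✓ CMP  NZCV=0000
1: ✓ MOVLS  r1←0x83
2: · SUBEQ
3: · MOVVS
4: ✓ CMP  NZCV=1010
5: ✓ MOVCS  r3←0xae
6: ✓ ADDCS  r3←0xb2
7: ✓ CMP  NZCV=1000
8: ✓ MOVLS  r1←0xcd
9: · ADDVS
10: ✓ SUBLE  r0←0x83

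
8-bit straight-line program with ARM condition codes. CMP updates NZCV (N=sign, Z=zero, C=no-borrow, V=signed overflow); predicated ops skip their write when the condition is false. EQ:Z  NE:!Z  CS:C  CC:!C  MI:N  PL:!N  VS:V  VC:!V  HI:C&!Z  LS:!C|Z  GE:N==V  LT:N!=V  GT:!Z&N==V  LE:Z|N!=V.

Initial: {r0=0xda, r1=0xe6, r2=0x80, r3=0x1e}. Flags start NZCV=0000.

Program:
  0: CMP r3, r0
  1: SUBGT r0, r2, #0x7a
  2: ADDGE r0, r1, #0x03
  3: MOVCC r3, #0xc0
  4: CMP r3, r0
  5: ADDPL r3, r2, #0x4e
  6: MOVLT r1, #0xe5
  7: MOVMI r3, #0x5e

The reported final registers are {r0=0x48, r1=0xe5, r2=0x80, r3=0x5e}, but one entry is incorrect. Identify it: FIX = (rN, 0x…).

FIX = (r0, 0xe9)

[0] flags=0000 → (cmp)
[1] flags=0000 GT?T → r0=0x06
[2] flags=0000 GE?T → r0=0xe9
[3] flags=0000 CC?T → r3=0xc0
[4] flags=1000 → (cmp)
[5] flags=1000 PL?F → skip
[6] flags=1000 LT?T → r1=0xe5
[7] flags=1000 MI?T → r3=0x5e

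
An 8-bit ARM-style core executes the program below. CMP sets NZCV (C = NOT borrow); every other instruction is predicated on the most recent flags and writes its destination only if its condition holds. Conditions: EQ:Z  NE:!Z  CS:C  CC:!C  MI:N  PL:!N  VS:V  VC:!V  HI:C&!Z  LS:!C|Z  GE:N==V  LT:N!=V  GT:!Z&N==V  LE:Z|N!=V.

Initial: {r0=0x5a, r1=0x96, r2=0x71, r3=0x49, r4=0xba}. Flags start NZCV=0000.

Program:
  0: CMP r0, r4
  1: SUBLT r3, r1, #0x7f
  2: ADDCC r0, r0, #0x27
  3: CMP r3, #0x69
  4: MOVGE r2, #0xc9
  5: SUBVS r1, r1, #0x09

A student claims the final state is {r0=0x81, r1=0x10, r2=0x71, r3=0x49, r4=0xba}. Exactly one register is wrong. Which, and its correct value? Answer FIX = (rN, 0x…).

[0] flags=1001 → (cmp)
[1] flags=1001 LT?F → skip
[2] flags=1001 CC?T → r0=0x81
[3] flags=1000 → (cmp)
[4] flags=1000 GE?F → skip
[5] flags=1000 VS?F → skip

FIX = (r1, 0x96)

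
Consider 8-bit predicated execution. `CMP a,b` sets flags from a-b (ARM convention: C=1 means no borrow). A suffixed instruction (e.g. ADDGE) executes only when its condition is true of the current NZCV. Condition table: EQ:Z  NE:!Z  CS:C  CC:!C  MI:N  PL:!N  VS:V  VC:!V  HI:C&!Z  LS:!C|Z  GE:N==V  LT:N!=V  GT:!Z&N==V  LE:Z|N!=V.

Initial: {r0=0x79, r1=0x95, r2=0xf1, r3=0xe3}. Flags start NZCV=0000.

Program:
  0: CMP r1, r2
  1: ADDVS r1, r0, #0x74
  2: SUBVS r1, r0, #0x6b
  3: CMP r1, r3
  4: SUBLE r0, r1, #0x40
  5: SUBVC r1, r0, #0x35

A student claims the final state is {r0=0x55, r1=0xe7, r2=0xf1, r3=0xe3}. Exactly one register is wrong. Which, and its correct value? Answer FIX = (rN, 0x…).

FIX = (r1, 0x20)

[0] flags=1000 → (cmp)
[1] flags=1000 VS?F → skip
[2] flags=1000 VS?F → skip
[3] flags=1000 → (cmp)
[4] flags=1000 LE?T → r0=0x55
[5] flags=1000 VC?T → r1=0x20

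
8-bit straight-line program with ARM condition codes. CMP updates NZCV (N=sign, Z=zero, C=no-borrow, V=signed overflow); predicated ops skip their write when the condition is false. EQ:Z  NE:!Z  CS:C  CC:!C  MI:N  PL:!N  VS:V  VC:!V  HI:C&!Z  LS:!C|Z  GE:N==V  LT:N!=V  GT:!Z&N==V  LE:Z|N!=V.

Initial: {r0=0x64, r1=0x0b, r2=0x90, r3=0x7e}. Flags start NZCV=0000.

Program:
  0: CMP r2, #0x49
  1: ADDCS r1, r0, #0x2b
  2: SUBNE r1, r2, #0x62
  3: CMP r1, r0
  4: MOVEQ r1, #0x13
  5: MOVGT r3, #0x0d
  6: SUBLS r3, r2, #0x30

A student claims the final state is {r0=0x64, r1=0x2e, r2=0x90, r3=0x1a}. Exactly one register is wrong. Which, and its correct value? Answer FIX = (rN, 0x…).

[0] flags=0011 → (cmp)
[1] flags=0011 CS?T → r1=0x8f
[2] flags=0011 NE?T → r1=0x2e
[3] flags=1000 → (cmp)
[4] flags=1000 EQ?F → skip
[5] flags=1000 GT?F → skip
[6] flags=1000 LS?T → r3=0x60

FIX = (r3, 0x60)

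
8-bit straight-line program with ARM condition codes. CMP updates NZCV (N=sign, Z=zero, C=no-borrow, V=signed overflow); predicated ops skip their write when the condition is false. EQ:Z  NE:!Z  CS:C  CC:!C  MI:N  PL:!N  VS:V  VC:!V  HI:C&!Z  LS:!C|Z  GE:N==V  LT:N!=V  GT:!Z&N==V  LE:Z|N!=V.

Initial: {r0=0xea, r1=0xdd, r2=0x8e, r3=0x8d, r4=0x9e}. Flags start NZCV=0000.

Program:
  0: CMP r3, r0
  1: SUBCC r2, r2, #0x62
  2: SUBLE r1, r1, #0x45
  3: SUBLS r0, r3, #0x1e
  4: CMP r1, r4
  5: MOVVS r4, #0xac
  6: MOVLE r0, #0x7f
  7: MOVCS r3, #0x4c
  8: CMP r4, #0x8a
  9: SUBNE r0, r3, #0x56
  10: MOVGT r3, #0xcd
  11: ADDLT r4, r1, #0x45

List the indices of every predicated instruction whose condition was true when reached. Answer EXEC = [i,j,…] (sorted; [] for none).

0: ✓ CMP  NZCV=1000
1: ✓ SUBCC  r2←0x2c
2: ✓ SUBLE  r1←0x98
3: ✓ SUBLS  r0←0x6f
4: ✓ CMP  NZCV=1000
5: · MOVVS
6: ✓ MOVLE  r0←0x7f
7: · MOVCS
8: ✓ CMP  NZCV=0010
9: ✓ SUBNE  r0←0x37
10: ✓ MOVGT  r3←0xcd
11: · ADDLT

EXEC = [1,2,3,6,9,10]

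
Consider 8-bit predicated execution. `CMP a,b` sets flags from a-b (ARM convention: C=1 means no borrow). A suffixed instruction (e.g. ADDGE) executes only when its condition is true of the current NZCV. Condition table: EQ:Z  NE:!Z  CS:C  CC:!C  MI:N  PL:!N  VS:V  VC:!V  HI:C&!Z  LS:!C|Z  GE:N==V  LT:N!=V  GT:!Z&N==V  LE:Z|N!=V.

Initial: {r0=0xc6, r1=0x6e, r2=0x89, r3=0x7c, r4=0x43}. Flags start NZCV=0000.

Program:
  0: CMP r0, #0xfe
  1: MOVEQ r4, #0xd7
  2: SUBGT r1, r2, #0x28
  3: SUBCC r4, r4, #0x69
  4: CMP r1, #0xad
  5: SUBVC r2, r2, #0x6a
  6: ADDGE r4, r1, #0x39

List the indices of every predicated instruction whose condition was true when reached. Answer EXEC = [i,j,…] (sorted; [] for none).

EXEC = [3,6]

0: ✓ CMP  NZCV=1000
1: · MOVEQ
2: · SUBGT
3: ✓ SUBCC  r4←0xda
4: ✓ CMP  NZCV=1001
5: · SUBVC
6: ✓ ADDGE  r4←0xa7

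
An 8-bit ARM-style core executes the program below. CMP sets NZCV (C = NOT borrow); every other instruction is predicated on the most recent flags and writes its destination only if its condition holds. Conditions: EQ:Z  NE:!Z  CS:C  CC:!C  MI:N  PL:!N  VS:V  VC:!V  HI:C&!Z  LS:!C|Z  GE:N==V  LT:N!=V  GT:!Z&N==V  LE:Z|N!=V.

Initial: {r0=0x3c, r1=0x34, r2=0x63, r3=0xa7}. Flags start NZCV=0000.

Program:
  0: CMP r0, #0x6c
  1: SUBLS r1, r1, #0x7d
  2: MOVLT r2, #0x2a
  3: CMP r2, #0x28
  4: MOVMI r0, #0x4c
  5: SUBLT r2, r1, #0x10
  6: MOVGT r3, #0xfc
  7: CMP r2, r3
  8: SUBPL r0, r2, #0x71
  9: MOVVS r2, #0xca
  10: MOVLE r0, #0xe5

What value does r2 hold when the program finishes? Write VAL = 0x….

[0] flags=1000 → (cmp)
[1] flags=1000 LS?T → r1=0xb7
[2] flags=1000 LT?T → r2=0x2a
[3] flags=0010 → (cmp)
[4] flags=0010 MI?F → skip
[5] flags=0010 LT?F → skip
[6] flags=0010 GT?T → r3=0xfc
[7] flags=0000 → (cmp)
[8] flags=0000 PL?T → r0=0xb9
[9] flags=0000 VS?F → skip
[10] flags=0000 LE?F → skip

VAL = 0x2a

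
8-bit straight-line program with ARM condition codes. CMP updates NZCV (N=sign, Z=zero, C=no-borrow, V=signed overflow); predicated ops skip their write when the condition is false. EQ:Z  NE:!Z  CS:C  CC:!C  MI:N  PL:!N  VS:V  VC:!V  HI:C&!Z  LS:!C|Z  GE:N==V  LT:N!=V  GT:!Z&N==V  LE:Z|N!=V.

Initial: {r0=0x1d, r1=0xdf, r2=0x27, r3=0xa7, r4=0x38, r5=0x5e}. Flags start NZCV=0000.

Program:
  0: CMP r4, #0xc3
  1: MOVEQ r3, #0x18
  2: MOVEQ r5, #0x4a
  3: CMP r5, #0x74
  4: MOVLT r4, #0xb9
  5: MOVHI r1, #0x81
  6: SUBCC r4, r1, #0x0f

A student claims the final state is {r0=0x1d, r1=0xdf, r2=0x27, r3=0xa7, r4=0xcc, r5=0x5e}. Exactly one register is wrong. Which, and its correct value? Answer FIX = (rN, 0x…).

FIX = (r4, 0xd0)

0: ✓ CMP  NZCV=0000
1: · MOVEQ
2: · MOVEQ
3: ✓ CMP  NZCV=1000
4: ✓ MOVLT  r4←0xb9
5: · MOVHI
6: ✓ SUBCC  r4←0xd0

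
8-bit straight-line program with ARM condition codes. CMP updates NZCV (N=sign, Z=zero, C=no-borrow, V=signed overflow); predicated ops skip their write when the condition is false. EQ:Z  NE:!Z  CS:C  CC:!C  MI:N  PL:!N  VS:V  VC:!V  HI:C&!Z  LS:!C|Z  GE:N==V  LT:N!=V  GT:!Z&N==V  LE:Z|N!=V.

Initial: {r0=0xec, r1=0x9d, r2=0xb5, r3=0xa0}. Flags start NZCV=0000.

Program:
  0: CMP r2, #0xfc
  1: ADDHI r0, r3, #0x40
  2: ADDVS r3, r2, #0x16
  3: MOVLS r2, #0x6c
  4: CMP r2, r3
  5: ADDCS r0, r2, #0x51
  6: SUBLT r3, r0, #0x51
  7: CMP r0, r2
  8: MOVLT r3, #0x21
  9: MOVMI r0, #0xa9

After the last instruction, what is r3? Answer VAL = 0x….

VAL = 0x21

[0] flags=1000 → (cmp)
[1] flags=1000 HI?F → skip
[2] flags=1000 VS?F → skip
[3] flags=1000 LS?T → r2=0x6c
[4] flags=1001 → (cmp)
[5] flags=1001 CS?F → skip
[6] flags=1001 LT?F → skip
[7] flags=1010 → (cmp)
[8] flags=1010 LT?T → r3=0x21
[9] flags=1010 MI?T → r0=0xa9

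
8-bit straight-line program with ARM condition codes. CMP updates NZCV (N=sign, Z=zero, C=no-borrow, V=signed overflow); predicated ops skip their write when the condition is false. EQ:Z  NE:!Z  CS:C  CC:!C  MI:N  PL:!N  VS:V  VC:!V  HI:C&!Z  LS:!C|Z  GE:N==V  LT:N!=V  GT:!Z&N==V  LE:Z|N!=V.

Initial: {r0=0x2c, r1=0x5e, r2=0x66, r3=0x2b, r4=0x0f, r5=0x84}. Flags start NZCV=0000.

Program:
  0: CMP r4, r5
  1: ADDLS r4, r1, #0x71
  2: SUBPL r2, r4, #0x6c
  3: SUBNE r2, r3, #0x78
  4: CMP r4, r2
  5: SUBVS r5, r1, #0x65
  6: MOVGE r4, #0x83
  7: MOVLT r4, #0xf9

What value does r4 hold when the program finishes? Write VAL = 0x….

[0] flags=1001 → (cmp)
[1] flags=1001 LS?T → r4=0xcf
[2] flags=1001 PL?F → skip
[3] flags=1001 NE?T → r2=0xb3
[4] flags=0010 → (cmp)
[5] flags=0010 VS?F → skip
[6] flags=0010 GE?T → r4=0x83
[7] flags=0010 LT?F → skip

VAL = 0x83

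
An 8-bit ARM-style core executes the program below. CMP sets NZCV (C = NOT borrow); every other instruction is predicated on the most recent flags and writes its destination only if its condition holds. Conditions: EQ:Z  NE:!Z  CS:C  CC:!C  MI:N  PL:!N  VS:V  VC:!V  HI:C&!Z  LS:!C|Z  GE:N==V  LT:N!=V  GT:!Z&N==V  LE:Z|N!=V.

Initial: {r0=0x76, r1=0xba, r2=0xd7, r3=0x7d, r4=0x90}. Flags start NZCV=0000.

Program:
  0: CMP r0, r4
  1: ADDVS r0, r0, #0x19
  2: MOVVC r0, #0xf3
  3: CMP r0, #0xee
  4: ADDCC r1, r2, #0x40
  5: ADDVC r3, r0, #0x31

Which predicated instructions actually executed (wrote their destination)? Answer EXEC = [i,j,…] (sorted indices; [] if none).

0: ✓ CMP  NZCV=1001
1: ✓ ADDVS  r0←0x8f
2: · MOVVC
3: ✓ CMP  NZCV=1000
4: ✓ ADDCC  r1←0x17
5: ✓ ADDVC  r3←0xc0

EXEC = [1,4,5]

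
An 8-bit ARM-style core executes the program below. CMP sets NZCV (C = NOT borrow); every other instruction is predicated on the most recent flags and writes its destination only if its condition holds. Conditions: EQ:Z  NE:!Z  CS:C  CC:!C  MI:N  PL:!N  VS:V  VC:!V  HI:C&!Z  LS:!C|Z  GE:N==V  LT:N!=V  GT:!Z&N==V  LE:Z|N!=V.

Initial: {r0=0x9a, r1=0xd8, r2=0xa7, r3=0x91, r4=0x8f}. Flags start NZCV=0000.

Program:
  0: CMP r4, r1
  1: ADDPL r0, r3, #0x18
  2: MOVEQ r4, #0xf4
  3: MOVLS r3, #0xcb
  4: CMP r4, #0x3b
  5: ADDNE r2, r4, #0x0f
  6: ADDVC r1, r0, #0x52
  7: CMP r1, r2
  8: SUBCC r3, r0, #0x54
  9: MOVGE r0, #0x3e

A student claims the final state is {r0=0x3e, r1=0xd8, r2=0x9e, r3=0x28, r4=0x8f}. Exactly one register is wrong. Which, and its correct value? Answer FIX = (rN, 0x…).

FIX = (r3, 0xcb)

0: ✓ CMP  NZCV=1000
1: · ADDPL
2: · MOVEQ
3: ✓ MOVLS  r3←0xcb
4: ✓ CMP  NZCV=0011
5: ✓ ADDNE  r2←0x9e
6: · ADDVC
7: ✓ CMP  NZCV=0010
8: · SUBCC
9: ✓ MOVGE  r0←0x3e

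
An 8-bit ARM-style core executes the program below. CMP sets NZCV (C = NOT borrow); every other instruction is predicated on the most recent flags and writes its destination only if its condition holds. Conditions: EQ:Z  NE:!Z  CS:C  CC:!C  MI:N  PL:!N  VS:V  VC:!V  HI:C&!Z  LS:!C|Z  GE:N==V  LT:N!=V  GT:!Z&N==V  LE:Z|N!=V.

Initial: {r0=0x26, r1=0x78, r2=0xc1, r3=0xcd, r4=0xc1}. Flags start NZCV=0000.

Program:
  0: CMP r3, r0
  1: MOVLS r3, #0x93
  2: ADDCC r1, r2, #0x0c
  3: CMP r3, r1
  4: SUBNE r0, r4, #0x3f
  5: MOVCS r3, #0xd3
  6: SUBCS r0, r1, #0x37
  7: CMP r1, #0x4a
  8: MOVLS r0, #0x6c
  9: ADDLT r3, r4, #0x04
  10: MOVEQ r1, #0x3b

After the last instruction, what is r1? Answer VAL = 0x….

[0] flags=1010 → (cmp)
[1] flags=1010 LS?F → skip
[2] flags=1010 CC?F → skip
[3] flags=0011 → (cmp)
[4] flags=0011 NE?T → r0=0x82
[5] flags=0011 CS?T → r3=0xd3
[6] flags=0011 CS?T → r0=0x41
[7] flags=0010 → (cmp)
[8] flags=0010 LS?F → skip
[9] flags=0010 LT?F → skip
[10] flags=0010 EQ?F → skip

VAL = 0x78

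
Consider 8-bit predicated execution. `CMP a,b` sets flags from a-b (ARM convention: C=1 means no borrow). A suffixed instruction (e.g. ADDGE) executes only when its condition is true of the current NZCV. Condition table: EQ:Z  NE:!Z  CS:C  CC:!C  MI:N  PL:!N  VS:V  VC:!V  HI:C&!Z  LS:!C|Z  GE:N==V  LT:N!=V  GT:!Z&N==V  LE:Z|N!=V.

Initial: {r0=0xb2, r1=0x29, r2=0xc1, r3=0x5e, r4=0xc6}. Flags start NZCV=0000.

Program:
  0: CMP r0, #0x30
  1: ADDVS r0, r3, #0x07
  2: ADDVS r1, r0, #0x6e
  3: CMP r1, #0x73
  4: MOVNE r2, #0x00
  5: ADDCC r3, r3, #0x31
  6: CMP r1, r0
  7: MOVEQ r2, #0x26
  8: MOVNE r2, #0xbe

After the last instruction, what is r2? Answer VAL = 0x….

0: ✓ CMP  NZCV=1010
1: · ADDVS
2: · ADDVS
3: ✓ CMP  NZCV=1000
4: ✓ MOVNE  r2←0x00
5: ✓ ADDCC  r3←0x8f
6: ✓ CMP  NZCV=0000
7: · MOVEQ
8: ✓ MOVNE  r2←0xbe

VAL = 0xbe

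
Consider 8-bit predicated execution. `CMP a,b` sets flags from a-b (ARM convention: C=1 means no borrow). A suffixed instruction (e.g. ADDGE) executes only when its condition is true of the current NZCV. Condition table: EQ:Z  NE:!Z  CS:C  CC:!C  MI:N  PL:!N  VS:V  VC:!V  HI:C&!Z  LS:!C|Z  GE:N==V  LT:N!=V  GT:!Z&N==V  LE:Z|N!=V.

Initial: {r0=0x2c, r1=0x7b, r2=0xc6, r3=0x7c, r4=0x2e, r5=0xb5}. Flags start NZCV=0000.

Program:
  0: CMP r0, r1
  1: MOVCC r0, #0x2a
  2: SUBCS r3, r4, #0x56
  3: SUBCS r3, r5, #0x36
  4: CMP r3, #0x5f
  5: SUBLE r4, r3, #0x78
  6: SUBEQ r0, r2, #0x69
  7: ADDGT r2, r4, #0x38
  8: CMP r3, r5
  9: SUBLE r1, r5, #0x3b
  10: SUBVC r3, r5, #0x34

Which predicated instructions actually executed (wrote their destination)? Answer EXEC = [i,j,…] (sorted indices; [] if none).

[0] flags=1000 → (cmp)
[1] flags=1000 CC?T → r0=0x2a
[2] flags=1000 CS?F → skip
[3] flags=1000 CS?F → skip
[4] flags=0010 → (cmp)
[5] flags=0010 LE?F → skip
[6] flags=0010 EQ?F → skip
[7] flags=0010 GT?T → r2=0x66
[8] flags=1001 → (cmp)
[9] flags=1001 LE?F → skip
[10] flags=1001 VC?F → skip

EXEC = [1,7]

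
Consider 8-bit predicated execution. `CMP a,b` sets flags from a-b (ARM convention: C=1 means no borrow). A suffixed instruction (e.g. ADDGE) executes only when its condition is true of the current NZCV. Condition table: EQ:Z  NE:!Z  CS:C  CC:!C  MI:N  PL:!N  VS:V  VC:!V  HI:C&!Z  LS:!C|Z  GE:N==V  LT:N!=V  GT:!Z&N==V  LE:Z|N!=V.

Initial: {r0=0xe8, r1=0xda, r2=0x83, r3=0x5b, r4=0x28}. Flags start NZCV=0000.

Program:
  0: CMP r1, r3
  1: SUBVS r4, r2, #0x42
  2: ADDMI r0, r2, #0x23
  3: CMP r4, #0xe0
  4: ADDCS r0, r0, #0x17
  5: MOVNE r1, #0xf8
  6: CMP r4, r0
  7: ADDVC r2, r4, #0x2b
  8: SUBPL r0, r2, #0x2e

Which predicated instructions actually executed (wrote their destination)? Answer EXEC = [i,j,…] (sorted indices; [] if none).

0: ✓ CMP  NZCV=0011
1: ✓ SUBVS  r4←0x41
2: · ADDMI
3: ✓ CMP  NZCV=0000
4: · ADDCS
5: ✓ MOVNE  r1←0xf8
6: ✓ CMP  NZCV=0000
7: ✓ ADDVC  r2←0x6c
8: ✓ SUBPL  r0←0x3e

EXEC = [1,5,7,8]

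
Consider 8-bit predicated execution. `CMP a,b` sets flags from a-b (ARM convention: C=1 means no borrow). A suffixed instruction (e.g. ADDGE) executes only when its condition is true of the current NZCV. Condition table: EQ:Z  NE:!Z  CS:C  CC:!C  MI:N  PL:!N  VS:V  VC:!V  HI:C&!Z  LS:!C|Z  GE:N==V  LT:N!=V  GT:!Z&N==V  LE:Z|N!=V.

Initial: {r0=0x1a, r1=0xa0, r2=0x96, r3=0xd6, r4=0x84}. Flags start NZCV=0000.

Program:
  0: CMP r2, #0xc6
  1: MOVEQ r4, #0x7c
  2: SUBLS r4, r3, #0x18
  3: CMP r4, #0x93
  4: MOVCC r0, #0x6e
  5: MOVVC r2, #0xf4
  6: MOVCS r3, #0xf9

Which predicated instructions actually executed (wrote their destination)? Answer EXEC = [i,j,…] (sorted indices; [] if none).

EXEC = [2,5,6]

0: ✓ CMP  NZCV=1000
1: · MOVEQ
2: ✓ SUBLS  r4←0xbe
3: ✓ CMP  NZCV=0010
4: · MOVCC
5: ✓ MOVVC  r2←0xf4
6: ✓ MOVCS  r3←0xf9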